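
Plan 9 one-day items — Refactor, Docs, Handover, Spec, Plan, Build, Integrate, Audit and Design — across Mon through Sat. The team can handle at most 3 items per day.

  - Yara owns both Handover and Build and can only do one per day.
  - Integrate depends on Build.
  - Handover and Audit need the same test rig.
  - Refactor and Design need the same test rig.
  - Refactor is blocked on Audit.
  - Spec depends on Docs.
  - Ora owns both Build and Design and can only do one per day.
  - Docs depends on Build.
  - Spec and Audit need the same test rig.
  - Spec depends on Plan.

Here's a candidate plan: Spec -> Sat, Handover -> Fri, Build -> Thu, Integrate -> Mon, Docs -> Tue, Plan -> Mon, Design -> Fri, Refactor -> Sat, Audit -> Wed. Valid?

Refactor and Design need the same test rig — holds.
Handover and Audit need the same test rig — holds.
Refactor is blocked on Audit — holds.
Spec depends on Docs — holds.
Docs depends on Build — violated.
Spec depends on Plan — holds.
Ora owns both Build and Design and can only do one per day — holds.
Spec and Audit need the same test rig — holds.
The team can handle at most 3 items per day — holds.
Integrate depends on Build — violated.
Yara owns both Handover and Build and can only do one per day — holds.

No — it violates: Integrate depends on Build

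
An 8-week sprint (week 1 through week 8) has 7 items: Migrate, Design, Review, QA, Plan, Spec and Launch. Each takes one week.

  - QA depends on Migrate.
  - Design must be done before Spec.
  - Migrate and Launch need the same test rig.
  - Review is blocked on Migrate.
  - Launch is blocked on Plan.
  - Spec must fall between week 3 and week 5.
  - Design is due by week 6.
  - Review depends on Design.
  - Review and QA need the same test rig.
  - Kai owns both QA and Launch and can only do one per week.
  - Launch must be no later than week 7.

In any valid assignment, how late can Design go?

Design's own window allows nothing later than week 6; downstream work caps Design at week 4.
Design at week 4 is achievable: Migrate in week 1; Design in week 4; Launch in week 2; Review in week 5; Spec in week 5; QA in week 3; Plan in week 1.

week 4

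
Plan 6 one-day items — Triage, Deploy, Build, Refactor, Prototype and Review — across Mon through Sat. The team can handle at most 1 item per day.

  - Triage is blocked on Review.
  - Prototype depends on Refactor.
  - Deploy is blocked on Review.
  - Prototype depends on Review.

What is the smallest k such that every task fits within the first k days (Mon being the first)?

6

The precedence chain requires at least 2 distinct days.
With at most 1 per day and 6 tasks, at least 6 days are needed.
6 works (last occupied day: Sat): for example Deploy=Fri; Prototype=Wed; Refactor=Tue; Review=Mon; Build=Sat; Triage=Thu.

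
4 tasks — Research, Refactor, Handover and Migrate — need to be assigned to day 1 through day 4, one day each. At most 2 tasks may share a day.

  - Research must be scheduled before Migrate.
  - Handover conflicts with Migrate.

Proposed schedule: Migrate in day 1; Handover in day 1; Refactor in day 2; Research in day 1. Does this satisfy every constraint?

No. Handover conflicts with Migrate is not satisfied.

Handover conflicts with Migrate — violated.
Research must be scheduled before Migrate — violated.
At most 2 tasks may share a day — violated.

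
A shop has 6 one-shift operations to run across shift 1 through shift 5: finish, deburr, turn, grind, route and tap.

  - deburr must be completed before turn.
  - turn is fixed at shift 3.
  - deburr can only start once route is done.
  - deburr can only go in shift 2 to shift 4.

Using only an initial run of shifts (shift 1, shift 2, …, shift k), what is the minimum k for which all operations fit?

The precedence chain requires at least 3 distinct shifts.
3 works (last occupied shift: shift 3): for example route in shift 1, grind in shift 1, turn in shift 3, finish in shift 1, tap in shift 1, deburr in shift 2.

3 shifts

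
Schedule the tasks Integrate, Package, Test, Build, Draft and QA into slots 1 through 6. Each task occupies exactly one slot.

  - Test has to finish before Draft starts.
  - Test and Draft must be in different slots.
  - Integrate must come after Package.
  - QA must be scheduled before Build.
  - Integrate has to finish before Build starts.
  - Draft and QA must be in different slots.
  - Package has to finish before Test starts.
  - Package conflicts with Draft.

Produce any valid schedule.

Draft in 3; Test in 2; Package in 1; Integrate in 2; Build in 3; QA in 1

Checking: Package(1) before Test(2); Package(1) before Integrate(2); QA(1) before Build(3); Integrate(2) before Build(3); Test(2) before Draft(3); Package(1) != Draft(3); Test(2) != Draft(3); Draft(3) != QA(1).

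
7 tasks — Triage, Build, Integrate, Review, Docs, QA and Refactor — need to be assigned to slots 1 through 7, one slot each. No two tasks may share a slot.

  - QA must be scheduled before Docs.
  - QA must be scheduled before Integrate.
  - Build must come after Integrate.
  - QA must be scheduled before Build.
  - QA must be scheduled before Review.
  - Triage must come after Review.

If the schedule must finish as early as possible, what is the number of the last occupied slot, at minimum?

The precedence chain requires at least 3 distinct slots.
With at most 1 per slot and 7 tasks, at least 7 slots are needed.
7 works (last occupied slot: 7): for example Review -> 4, Docs -> 6, Refactor -> 7, Triage -> 5, Integrate -> 2, QA -> 1, Build -> 3.

7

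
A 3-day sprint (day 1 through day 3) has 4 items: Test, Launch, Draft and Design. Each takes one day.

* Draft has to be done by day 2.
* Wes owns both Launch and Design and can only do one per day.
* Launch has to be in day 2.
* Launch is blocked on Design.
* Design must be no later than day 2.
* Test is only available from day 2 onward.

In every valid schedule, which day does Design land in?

Design's window is day 1–day 2.
Launch is fixed at day 2, and Design can't share a day with Launch.
So Design must be day 1.

day 1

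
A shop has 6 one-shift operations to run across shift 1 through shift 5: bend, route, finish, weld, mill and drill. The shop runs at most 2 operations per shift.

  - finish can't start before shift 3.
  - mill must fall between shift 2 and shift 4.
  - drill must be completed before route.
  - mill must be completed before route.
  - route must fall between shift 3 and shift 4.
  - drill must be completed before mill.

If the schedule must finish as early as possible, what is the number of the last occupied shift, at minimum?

The precedence chain requires at least 3 distinct shifts.
With at most 2 per shift and 6 operations, at least 3 shifts are needed.
3 works (last occupied shift: shift 3): for example route=shift 3, mill=shift 2, weld=shift 2, bend=shift 1, drill=shift 1, finish=shift 3.

shift 3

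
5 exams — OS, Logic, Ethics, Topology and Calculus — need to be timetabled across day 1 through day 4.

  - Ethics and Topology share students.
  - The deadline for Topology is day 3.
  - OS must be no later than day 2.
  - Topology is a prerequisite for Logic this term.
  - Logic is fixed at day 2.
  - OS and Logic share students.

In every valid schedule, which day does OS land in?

day 1

OS's window is day 1–day 2.
Logic is fixed at day 2, and OS can't share a day with Logic.
So OS must be day 1.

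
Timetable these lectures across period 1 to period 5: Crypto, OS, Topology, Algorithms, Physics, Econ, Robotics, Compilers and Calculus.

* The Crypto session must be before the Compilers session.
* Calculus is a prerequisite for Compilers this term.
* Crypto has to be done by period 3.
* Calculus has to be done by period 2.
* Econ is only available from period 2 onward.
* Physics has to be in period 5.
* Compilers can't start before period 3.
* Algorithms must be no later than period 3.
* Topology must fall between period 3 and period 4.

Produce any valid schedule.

Topology -> period 3; Compilers -> period 3; Calculus -> period 1; OS -> period 1; Algorithms -> period 1; Physics -> period 5; Econ -> period 2; Crypto -> period 1; Robotics -> period 1

Checking: Crypto(period 1) before Compilers(period 3); Calculus(period 1) before Compilers(period 3); Compilers=period 3 in [period 3,period 5]; Topology=period 3 in [period 3,period 4]; Crypto=period 1 in [period 1,period 3]; Econ=period 2 in [period 2,period 5]; Physics=period 5 in [period 5,period 5]; Algorithms=period 1 in [period 1,period 3]; Calculus=period 1 in [period 1,period 2].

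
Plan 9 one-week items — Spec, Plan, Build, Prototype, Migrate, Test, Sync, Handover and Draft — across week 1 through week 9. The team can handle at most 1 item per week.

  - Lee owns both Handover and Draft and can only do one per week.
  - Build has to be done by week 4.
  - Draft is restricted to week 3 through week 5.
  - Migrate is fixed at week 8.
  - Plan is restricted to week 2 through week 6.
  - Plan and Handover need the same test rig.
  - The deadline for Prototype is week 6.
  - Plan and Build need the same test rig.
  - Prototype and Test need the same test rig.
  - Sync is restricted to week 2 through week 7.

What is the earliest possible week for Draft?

week 3

Draft is available from week 3; Draft's own window allows nothing later than week 5.
Draft at week 3 is achievable: Sync -> week 5, Handover -> week 9, Migrate -> week 8, Prototype -> week 4, Plan -> week 2, Spec -> week 6, Draft -> week 3, Build -> week 1, Test -> week 7.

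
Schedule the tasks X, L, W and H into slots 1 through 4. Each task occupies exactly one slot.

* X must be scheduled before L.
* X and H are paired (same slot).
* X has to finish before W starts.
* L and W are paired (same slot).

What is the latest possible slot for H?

H must be in the same slot as X, which can't be after 3, so H is at most 3.
H at 3 is achievable: H in 3, W in 4, L in 4, X in 3.

3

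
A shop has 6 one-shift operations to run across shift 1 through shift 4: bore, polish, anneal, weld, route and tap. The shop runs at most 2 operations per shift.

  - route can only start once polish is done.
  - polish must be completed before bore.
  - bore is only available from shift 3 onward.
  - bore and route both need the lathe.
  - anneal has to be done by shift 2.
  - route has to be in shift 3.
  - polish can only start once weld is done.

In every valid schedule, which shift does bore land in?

bore's window is shift 3–shift 4.
route is fixed at shift 3, and bore can't share a shift with route.
So bore must be shift 4.

shift 4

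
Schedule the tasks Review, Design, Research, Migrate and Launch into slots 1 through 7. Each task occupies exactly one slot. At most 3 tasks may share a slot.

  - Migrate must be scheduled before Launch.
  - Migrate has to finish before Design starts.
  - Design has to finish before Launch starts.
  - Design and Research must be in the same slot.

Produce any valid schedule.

Research in 2, Migrate in 1, Design in 2, Launch in 3, Review in 1

Checking: Migrate(1) before Design(2); Migrate(1) before Launch(3); Design(2) before Launch(3); Design = Research = 2; max 2 per slot (cap 3).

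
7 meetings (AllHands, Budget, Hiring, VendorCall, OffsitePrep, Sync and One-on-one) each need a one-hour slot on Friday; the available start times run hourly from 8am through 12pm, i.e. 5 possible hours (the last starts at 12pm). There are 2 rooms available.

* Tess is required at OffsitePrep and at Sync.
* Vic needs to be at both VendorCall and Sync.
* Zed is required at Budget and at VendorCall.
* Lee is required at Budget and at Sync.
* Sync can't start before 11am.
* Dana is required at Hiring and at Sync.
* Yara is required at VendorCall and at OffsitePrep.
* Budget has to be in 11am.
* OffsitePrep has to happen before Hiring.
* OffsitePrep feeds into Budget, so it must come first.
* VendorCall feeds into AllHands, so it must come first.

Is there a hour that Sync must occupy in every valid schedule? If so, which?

Sync's window is 11am–12pm.
Budget is fixed at 11am, and Sync can't share a hour with Budget.
So Sync must be 12pm.

12pm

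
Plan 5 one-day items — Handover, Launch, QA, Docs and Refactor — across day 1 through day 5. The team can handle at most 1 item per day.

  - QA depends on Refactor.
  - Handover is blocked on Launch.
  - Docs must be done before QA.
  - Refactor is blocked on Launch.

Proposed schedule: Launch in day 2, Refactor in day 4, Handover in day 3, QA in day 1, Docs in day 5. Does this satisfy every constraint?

QA depends on Refactor — violated.
Handover is blocked on Launch — holds.
Docs must be done before QA — violated.
The team can handle at most 1 item per day — holds.
Refactor is blocked on Launch — holds.

No — it violates: Docs must be done before QA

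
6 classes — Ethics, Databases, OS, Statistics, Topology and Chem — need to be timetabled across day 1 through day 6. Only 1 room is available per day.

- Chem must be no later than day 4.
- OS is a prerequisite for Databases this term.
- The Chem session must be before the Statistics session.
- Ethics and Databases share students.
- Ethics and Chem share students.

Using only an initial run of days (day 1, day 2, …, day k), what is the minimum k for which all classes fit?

The precedence chain requires at least 2 distinct days.
With at most 1 per day and 6 classes, at least 6 days are needed.
6 works (last occupied day: day 6): for example Chem=day 1; Ethics=day 5; OS=day 2; Databases=day 3; Topology=day 6; Statistics=day 4.

6 days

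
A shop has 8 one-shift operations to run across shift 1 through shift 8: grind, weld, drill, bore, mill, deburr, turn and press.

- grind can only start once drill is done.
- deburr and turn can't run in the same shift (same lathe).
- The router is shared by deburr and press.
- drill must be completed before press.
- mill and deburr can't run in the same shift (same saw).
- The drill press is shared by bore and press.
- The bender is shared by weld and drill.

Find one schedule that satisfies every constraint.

turn in shift 1; press in shift 2; mill in shift 1; drill in shift 1; bore in shift 1; weld in shift 2; grind in shift 2; deburr in shift 3

Checking: drill(shift 1) before press(shift 2); drill(shift 1) before grind(shift 2); deburr(shift 3) != press(shift 2); deburr(shift 3) != turn(shift 1); weld(shift 2) != drill(shift 1); bore(shift 1) != press(shift 2); mill(shift 1) != deburr(shift 3).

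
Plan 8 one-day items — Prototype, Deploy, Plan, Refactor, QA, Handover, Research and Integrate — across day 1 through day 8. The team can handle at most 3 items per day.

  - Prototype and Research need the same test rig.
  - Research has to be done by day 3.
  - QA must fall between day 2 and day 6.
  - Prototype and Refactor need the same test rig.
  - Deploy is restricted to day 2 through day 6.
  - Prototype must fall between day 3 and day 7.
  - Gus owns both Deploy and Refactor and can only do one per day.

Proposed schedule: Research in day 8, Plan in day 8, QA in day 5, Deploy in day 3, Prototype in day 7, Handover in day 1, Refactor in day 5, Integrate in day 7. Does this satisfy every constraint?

Prototype must fall between day 3 and day 7 — holds.
Prototype and Research need the same test rig — holds.
Prototype and Refactor need the same test rig — holds.
Gus owns both Deploy and Refactor and can only do one per day — holds.
Research has to be done by day 3 — violated.
The team can handle at most 3 items per day — holds.
QA must fall between day 2 and day 6 — holds.
Deploy is restricted to day 2 through day 6 — holds.

Invalid. Research has to be done by day 3.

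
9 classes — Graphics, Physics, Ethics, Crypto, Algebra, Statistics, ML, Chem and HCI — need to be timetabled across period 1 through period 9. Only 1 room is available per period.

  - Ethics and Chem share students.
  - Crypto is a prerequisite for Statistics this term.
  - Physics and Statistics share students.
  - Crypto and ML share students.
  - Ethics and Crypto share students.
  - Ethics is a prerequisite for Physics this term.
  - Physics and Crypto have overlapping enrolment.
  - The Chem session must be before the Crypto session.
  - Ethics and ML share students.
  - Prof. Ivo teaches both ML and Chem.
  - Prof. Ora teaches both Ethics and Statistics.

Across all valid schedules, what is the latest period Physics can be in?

Precedence pushes Physics to at least period 2.
Physics at period 9 is achievable: Crypto -> period 2, Statistics -> period 4, HCI -> period 8, Chem -> period 1, Algebra -> period 6, ML -> period 7, Graphics -> period 5, Ethics -> period 3, Physics -> period 9.

period 9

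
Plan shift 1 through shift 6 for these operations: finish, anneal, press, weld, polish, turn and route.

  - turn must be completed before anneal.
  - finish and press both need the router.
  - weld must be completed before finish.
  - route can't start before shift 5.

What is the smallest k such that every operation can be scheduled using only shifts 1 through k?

5 shifts

The precedence chain requires at least 2 distinct shifts.
route can't be placed before shift 5, so the schedule must run through at least shift 5.
5 works (last occupied shift: shift 5): for example turn -> shift 1, anneal -> shift 2, weld -> shift 1, press -> shift 1, route -> shift 5, polish -> shift 1, finish -> shift 2.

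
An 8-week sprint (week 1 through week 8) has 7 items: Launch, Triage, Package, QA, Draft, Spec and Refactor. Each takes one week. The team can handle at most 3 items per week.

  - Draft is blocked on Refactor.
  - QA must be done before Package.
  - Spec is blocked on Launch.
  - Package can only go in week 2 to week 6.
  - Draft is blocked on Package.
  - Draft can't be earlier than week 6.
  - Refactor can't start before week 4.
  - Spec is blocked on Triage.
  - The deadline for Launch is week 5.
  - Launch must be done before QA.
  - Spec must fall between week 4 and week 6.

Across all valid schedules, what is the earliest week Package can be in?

week 3

Package is available from week 2; precedence pushes Package to at least week 3; Package's own window allows nothing later than week 6.
Package at week 3 is achievable: QA=week 2, Package=week 3, Refactor=week 4, Triage=week 1, Draft=week 6, Launch=week 1, Spec=week 4.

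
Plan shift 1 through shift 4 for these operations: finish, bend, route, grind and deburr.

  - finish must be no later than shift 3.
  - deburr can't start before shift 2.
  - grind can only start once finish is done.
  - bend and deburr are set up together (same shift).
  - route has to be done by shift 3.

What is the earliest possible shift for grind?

shift 2

Precedence pushes grind to at least shift 2.
grind at shift 2 is achievable: grind in shift 2; finish in shift 1; bend in shift 2; deburr in shift 2; route in shift 1.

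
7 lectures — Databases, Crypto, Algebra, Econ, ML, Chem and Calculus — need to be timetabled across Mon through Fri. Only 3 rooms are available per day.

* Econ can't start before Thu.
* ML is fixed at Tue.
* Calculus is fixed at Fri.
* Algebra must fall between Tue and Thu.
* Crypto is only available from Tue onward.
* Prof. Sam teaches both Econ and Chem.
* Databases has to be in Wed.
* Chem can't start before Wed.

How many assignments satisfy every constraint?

Splitting on Crypto: it can be Tue (12), Wed (10), Thu (12), Fri (12). Listing each branch's schedules as (Databases, Algebra, Econ, ML, Chem, Calculus):
Crypto=Tue: (Wed,Tue,Thu,Tue,Wed,Fri) (Wed,Tue,Thu,Tue,Fri,Fri) (Wed,Tue,Fri,Tue,Wed,Fri) (Wed,Tue,Fri,Tue,Thu,Fri) (Wed,Wed,Thu,Tue,Wed,Fri) (Wed,Wed,Thu,Tue,Fri,Fri) (Wed,Wed,Fri,Tue,Wed,Fri) (Wed,Wed,Fri,Tue,Thu,Fri) (Wed,Thu,Thu,Tue,Wed,Fri) (Wed,Thu,Thu,Tue,Fri,Fri) (Wed,Thu,Fri,Tue,Wed,Fri) (Wed,Thu,Fri,Tue,Thu,Fri) — 12.
Crypto=Wed: (Wed,Tue,Thu,Tue,Wed,Fri) (Wed,Tue,Thu,Tue,Fri,Fri) (Wed,Tue,Fri,Tue,Wed,Fri) (Wed,Tue,Fri,Tue,Thu,Fri) (Wed,Wed,Thu,Tue,Fri,Fri) (Wed,Wed,Fri,Tue,Thu,Fri) (Wed,Thu,Thu,Tue,Wed,Fri) (Wed,Thu,Thu,Tue,Fri,Fri) (Wed,Thu,Fri,Tue,Wed,Fri) (Wed,Thu,Fri,Tue,Thu,Fri) — 10.
Crypto=Thu: (Wed,Tue,Thu,Tue,Wed,Fri) (Wed,Tue,Thu,Tue,Fri,Fri) (Wed,Tue,Fri,Tue,Wed,Fri) (Wed,Tue,Fri,Tue,Thu,Fri) (Wed,Wed,Thu,Tue,Wed,Fri) (Wed,Wed,Thu,Tue,Fri,Fri) (Wed,Wed,Fri,Tue,Wed,Fri) (Wed,Wed,Fri,Tue,Thu,Fri) (Wed,Thu,Thu,Tue,Wed,Fri) (Wed,Thu,Thu,Tue,Fri,Fri) (Wed,Thu,Fri,Tue,Wed,Fri) (Wed,Thu,Fri,Tue,Thu,Fri) — 12.
Crypto=Fri: (Wed,Tue,Thu,Tue,Wed,Fri) (Wed,Tue,Thu,Tue,Fri,Fri) (Wed,Tue,Fri,Tue,Wed,Fri) (Wed,Tue,Fri,Tue,Thu,Fri) (Wed,Wed,Thu,Tue,Wed,Fri) (Wed,Wed,Thu,Tue,Fri,Fri) (Wed,Wed,Fri,Tue,Wed,Fri) (Wed,Wed,Fri,Tue,Thu,Fri) (Wed,Thu,Thu,Tue,Wed,Fri) (Wed,Thu,Thu,Tue,Fri,Fri) (Wed,Thu,Fri,Tue,Wed,Fri) (Wed,Thu,Fri,Tue,Thu,Fri) — 12.
Summing: 12 + 10 + 12 + 12 = 46.

46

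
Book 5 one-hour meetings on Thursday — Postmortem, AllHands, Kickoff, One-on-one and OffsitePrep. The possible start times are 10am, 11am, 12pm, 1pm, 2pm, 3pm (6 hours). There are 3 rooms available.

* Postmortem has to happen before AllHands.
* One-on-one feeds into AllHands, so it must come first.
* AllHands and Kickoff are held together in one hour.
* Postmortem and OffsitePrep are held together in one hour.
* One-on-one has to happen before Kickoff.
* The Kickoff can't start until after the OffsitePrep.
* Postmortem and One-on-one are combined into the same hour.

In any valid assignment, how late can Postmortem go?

Downstream work caps Postmortem at 2pm.
Postmortem at 2pm is achievable: Postmortem=2pm; AllHands=3pm; One-on-one=2pm; OffsitePrep=2pm; Kickoff=3pm.

2pm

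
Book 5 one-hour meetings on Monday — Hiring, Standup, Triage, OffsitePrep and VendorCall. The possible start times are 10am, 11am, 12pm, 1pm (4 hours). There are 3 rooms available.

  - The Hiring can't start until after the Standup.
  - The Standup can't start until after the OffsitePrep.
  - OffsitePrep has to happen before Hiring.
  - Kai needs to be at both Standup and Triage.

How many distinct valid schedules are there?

Splitting on Hiring: it can be 12pm (12), 1pm (36). Listing each branch's schedules as (Standup, Triage, OffsitePrep, VendorCall):
Hiring=12pm: (11am,10am,10am,10am) (11am,10am,10am,11am) (11am,10am,10am,12pm) (11am,10am,10am,1pm) (11am,12pm,10am,10am) (11am,12pm,10am,11am) (11am,12pm,10am,12pm) (11am,12pm,10am,1pm) (11am,1pm,10am,10am) (11am,1pm,10am,11am) (11am,1pm,10am,12pm) (11am,1pm,10am,1pm) — 12.
Hiring=1pm: (11am,10am,10am,10am) (11am,10am,10am,11am) (11am,10am,10am,12pm) (11am,10am,10am,1pm) (11am,12pm,10am,10am) (11am,12pm,10am,11am) (11am,12pm,10am,12pm) (11am,12pm,10am,1pm) (11am,1pm,10am,10am) (11am,1pm,10am,11am) (11am,1pm,10am,12pm) (11am,1pm,10am,1pm) (12pm,10am,10am,10am) (12pm,10am,10am,11am) (12pm,10am,10am,12pm) (12pm,10am,10am,1pm) (12pm,10am,11am,10am) (12pm,10am,11am,11am) (12pm,10am,11am,12pm) (12pm,10am,11am,1pm) (12pm,11am,10am,10am) (12pm,11am,10am,11am) (12pm,11am,10am,12pm) (12pm,11am,10am,1pm) (12pm,11am,11am,10am) (12pm,11am,11am,11am) (12pm,11am,11am,12pm) (12pm,11am,11am,1pm) (12pm,1pm,10am,10am) (12pm,1pm,10am,11am) (12pm,1pm,10am,12pm) (12pm,1pm,10am,1pm) (12pm,1pm,11am,10am) (12pm,1pm,11am,11am) (12pm,1pm,11am,12pm) (12pm,1pm,11am,1pm) — 36.
Summing: 12 + 36 = 48.

48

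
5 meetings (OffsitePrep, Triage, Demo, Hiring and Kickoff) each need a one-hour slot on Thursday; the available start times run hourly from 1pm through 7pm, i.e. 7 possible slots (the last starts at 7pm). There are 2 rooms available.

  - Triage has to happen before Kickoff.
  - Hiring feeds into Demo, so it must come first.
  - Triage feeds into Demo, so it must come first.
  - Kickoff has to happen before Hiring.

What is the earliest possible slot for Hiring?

3pm

Precedence pushes Hiring to at least 3pm; downstream work caps Hiring at 6pm.
Hiring at 3pm is achievable: Triage=1pm, OffsitePrep=1pm, Hiring=3pm, Kickoff=2pm, Demo=4pm.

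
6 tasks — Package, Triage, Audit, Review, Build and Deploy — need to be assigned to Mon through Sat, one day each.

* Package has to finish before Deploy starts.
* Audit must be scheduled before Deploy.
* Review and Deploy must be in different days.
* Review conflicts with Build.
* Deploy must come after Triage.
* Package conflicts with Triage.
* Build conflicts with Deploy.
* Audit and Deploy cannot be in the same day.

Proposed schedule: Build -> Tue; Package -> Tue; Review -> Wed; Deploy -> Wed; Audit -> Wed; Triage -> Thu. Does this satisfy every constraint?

No. Deploy must come after Triage is not satisfied.

Review conflicts with Build — holds.
Build conflicts with Deploy — holds.
Deploy must come after Triage — violated.
Audit and Deploy cannot be in the same day — violated.
Audit must be scheduled before Deploy — violated.
Review and Deploy must be in different days — violated.
Package conflicts with Triage — holds.
Package has to finish before Deploy starts — holds.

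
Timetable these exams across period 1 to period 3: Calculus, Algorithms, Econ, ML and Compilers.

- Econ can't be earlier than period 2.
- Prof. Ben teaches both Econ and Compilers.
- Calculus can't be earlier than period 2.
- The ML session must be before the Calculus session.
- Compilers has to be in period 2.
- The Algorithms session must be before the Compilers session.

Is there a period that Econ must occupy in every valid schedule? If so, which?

period 3

Econ's window is period 2–period 3.
Compilers is fixed at period 2, and Econ can't share a period with Compilers.
So Econ must be period 3.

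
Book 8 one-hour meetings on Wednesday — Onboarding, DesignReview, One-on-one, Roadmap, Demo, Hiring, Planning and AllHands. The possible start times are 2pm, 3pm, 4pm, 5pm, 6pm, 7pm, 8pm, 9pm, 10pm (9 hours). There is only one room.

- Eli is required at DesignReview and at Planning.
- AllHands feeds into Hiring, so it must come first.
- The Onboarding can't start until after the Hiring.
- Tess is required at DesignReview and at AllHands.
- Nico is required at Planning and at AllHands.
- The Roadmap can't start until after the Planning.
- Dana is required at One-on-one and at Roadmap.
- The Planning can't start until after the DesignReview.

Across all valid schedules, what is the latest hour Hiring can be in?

Precedence pushes Hiring to at least 3pm; downstream work caps Hiring at 9pm.
Hiring at 9pm is achievable: AllHands in 5pm; Demo in 7pm; Roadmap in 4pm; DesignReview in 2pm; Planning in 3pm; Hiring in 9pm; One-on-one in 6pm; Onboarding in 10pm.

9pm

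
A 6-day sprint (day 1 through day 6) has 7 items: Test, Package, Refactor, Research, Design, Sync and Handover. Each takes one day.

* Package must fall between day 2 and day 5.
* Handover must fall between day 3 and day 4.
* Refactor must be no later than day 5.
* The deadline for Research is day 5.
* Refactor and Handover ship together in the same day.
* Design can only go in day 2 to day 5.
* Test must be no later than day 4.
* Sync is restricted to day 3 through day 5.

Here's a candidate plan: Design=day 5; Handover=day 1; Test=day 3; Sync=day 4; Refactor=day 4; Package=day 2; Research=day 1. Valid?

Refactor and Handover ship together in the same day — violated.
Test must be no later than day 4 — holds.
Refactor must be no later than day 5 — holds.
Handover must fall between day 3 and day 4 — violated.
Sync is restricted to day 3 through day 5 — holds.
Design can only go in day 2 to day 5 — holds.
The deadline for Research is day 5 — holds.
Package must fall between day 2 and day 5 — holds.

Invalid. Refactor and Handover ship together in the same day.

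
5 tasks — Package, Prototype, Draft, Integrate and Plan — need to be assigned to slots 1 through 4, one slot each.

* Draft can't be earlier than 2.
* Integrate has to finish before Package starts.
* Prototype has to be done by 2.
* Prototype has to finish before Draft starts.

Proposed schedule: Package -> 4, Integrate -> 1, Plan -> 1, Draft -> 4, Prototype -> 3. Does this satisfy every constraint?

Prototype has to be done by 2 — violated.
Integrate has to finish before Package starts — holds.
Prototype has to finish before Draft starts — holds.
Draft can't be earlier than 2 — holds.

No. Prototype has to be done by 2 is not satisfied.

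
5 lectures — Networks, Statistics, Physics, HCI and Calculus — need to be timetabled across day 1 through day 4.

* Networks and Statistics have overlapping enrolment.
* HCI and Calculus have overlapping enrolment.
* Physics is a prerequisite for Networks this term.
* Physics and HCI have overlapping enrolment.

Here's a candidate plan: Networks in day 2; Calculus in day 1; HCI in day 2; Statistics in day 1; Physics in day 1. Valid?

Physics and HCI have overlapping enrolment — holds.
Networks and Statistics have overlapping enrolment — holds.
Physics is a prerequisite for Networks this term — holds.
HCI and Calculus have overlapping enrolment — holds.

Yes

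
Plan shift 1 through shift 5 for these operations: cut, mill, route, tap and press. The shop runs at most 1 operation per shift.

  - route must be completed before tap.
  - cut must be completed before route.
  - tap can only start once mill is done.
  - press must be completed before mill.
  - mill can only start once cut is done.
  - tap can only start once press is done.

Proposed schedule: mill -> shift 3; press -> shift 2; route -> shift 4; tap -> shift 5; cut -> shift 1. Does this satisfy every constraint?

Yes, all constraints hold

tap can only start once press is done — holds.
mill can only start once cut is done — holds.
The shop runs at most 1 operation per shift — holds.
cut must be completed before route — holds.
press must be completed before mill — holds.
tap can only start once mill is done — holds.
route must be completed before tap — holds.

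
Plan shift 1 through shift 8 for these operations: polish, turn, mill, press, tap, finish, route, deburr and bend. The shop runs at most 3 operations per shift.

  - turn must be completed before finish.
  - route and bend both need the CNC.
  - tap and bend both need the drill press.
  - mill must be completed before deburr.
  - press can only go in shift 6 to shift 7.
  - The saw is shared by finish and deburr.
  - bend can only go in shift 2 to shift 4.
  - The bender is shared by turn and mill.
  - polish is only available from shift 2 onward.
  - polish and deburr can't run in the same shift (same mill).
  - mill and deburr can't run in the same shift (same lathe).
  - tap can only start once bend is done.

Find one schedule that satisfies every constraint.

mill -> shift 2; tap -> shift 3; press -> shift 6; finish -> shift 3; deburr -> shift 4; polish -> shift 2; route -> shift 1; turn -> shift 1; bend -> shift 2

Checking: bend(shift 2) before tap(shift 3); mill(shift 2) before deburr(shift 4); turn(shift 1) before finish(shift 3); finish(shift 3) != deburr(shift 4); route(shift 1) != bend(shift 2); mill(shift 2) != deburr(shift 4); tap(shift 3) != bend(shift 2); polish(shift 2) != deburr(shift 4); turn(shift 1) != mill(shift 2); bend=shift 2 in [shift 2,shift 4]; press=shift 6 in [shift 6,shift 7]; polish=shift 2 in [shift 2,shift 8]; max 3 per shift (cap 3).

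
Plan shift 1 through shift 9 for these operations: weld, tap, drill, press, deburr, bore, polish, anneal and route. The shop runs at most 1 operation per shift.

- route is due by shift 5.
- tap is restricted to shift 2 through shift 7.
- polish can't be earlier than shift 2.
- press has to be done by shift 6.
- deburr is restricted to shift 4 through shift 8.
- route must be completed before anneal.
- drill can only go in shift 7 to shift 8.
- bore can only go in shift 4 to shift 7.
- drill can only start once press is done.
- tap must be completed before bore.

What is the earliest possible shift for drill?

Drill is available from shift 7; drill's own window allows nothing later than shift 8.
drill at shift 7 is achievable: anneal -> shift 8, press -> shift 3, tap -> shift 2, route -> shift 1, polish -> shift 6, drill -> shift 7, deburr -> shift 5, weld -> shift 9, bore -> shift 4.

shift 7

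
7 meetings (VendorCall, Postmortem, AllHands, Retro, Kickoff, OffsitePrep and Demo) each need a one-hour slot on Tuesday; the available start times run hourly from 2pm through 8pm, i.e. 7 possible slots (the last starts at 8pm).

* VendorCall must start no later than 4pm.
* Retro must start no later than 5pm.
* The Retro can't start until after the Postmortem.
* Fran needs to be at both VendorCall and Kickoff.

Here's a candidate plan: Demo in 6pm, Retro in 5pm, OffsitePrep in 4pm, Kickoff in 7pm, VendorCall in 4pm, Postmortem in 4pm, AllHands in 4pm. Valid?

VendorCall must start no later than 4pm — holds.
The Retro can't start until after the Postmortem — holds.
Fran needs to be at both VendorCall and Kickoff — holds.
Retro must start no later than 5pm — holds.

Yes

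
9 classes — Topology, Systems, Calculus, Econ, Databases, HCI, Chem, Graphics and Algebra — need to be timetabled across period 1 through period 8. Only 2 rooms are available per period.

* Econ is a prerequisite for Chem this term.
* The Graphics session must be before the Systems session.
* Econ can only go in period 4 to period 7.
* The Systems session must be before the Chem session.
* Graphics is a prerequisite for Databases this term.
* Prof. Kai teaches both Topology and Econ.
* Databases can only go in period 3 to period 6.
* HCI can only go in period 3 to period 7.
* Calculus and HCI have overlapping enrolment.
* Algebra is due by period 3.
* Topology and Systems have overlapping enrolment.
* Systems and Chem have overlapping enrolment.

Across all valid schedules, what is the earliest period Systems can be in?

Precedence pushes Systems to at least period 2; downstream work caps Systems at period 7.
Systems at period 2 is achievable: Databases in period 3, Graphics in period 1, HCI in period 3, Econ in period 4, Chem in period 5, Topology in period 5, Calculus in period 2, Algebra in period 1, Systems in period 2.

period 2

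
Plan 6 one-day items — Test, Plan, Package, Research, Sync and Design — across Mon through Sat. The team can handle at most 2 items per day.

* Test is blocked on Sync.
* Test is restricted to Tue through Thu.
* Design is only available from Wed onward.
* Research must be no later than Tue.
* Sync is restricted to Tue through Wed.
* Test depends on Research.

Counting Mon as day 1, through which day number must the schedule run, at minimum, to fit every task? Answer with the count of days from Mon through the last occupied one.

3

The precedence chain requires at least 2 distinct days.
With at most 2 per day and 6 tasks, at least 3 days are needed.
Design can't be placed before Wed — that is day 3 counting from Mon — so the schedule must run through at least 3 days.
3 works (last occupied day: Wed): for example Plan -> Mon, Design -> Wed, Package -> Tue, Sync -> Tue, Test -> Wed, Research -> Mon.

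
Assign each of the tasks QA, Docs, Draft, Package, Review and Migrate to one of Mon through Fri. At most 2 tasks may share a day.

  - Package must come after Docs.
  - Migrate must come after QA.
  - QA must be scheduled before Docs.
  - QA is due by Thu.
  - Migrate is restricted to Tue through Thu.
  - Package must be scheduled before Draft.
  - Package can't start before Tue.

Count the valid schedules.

59

Splitting on QA: it can be Mon (51), Tue (8). Listing each branch's schedules as (Docs, Draft, Package, Review, Migrate):
QA=Mon: (Tue,Thu,Wed,Mon,Tue) (Tue,Thu,Wed,Mon,Wed) (Tue,Thu,Wed,Mon,Thu) (Tue,Thu,Wed,Tue,Wed) (Tue,Thu,Wed,Tue,Thu) (Tue,Thu,Wed,Wed,Tue) (Tue,Thu,Wed,Wed,Thu) (Tue,Thu,Wed,Thu,Tue) (Tue,Thu,Wed,Thu,Wed) (Tue,Thu,Wed,Fri,Tue) (Tue,Thu,Wed,Fri,Wed) (Tue,Thu,Wed,Fri,Thu) (Tue,Fri,Wed,Mon,Tue) (Tue,Fri,Wed,Mon,Wed) (Tue,Fri,Wed,Mon,Thu) (Tue,Fri,Wed,Tue,Wed) (Tue,Fri,Wed,Tue,Thu) (Tue,Fri,Wed,Wed,Tue) (Tue,Fri,Wed,Wed,Thu) (Tue,Fri,Wed,Thu,Tue) (Tue,Fri,Wed,Thu,Wed) (Tue,Fri,Wed,Thu,Thu) (Tue,Fri,Wed,Fri,Tue) (Tue,Fri,Wed,Fri,Wed) (Tue,Fri,Wed,Fri,Thu) (Tue,Fri,Thu,Mon,Tue) (Tue,Fri,Thu,Mon,Wed) (Tue,Fri,Thu,Mon,Thu) (Tue,Fri,Thu,Tue,Wed) (Tue,Fri,Thu,Tue,Thu) (Tue,Fri,Thu,Wed,Tue) (Tue,Fri,Thu,Wed,Wed) (Tue,Fri,Thu,Wed,Thu) (Tue,Fri,Thu,Thu,Tue) (Tue,Fri,Thu,Thu,Wed) (Tue,Fri,Thu,Fri,Tue) (Tue,Fri,Thu,Fri,Wed) (Tue,Fri,Thu,Fri,Thu) (Wed,Fri,Thu,Mon,Tue) (Wed,Fri,Thu,Mon,Wed) (Wed,Fri,Thu,Mon,Thu) (Wed,Fri,Thu,Tue,Tue) (Wed,Fri,Thu,Tue,Wed) (Wed,Fri,Thu,Tue,Thu) (Wed,Fri,Thu,Wed,Tue) (Wed,Fri,Thu,Wed,Thu) (Wed,Fri,Thu,Thu,Tue) (Wed,Fri,Thu,Thu,Wed) (Wed,Fri,Thu,Fri,Tue) (Wed,Fri,Thu,Fri,Wed) (Wed,Fri,Thu,Fri,Thu) — 51.
QA=Tue: (Wed,Fri,Thu,Mon,Wed) (Wed,Fri,Thu,Mon,Thu) (Wed,Fri,Thu,Tue,Wed) (Wed,Fri,Thu,Tue,Thu) (Wed,Fri,Thu,Wed,Thu) (Wed,Fri,Thu,Thu,Wed) (Wed,Fri,Thu,Fri,Wed) (Wed,Fri,Thu,Fri,Thu) — 8.
Summing: 51 + 8 = 59.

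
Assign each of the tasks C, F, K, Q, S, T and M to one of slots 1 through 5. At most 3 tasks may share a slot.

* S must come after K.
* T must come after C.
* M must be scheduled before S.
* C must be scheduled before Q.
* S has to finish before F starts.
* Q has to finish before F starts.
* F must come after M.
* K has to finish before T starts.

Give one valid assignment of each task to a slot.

M -> 1; Q -> 2; K -> 1; C -> 1; F -> 3; T -> 2; S -> 2

Checking: Q(2) before F(3); K(1) before S(2); C(1) before Q(2); K(1) before T(2); C(1) before T(2); S(2) before F(3); M(1) before S(2); M(1) before F(3); max 3 per slot (cap 3).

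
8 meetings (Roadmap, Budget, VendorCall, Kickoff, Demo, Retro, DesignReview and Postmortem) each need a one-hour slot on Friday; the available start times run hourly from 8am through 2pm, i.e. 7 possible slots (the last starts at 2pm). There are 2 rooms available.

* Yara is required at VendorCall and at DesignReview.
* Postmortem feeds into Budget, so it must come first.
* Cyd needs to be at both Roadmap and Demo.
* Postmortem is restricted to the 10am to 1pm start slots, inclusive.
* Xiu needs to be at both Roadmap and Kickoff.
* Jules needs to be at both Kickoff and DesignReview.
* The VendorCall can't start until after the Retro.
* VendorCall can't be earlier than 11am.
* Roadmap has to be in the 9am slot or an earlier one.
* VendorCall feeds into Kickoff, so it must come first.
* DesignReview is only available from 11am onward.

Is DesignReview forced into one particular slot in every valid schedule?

No

DesignReview can be 11am (e.g. Kickoff -> 1pm, Postmortem -> 10am, DesignReview -> 11am, Demo -> 9am, VendorCall -> 12pm, Retro -> 8am, Budget -> 11am, Roadmap -> 8am) or 12pm (e.g. VendorCall=11am; Retro=8am; Demo=9am; Kickoff=1pm; Budget=11am; Roadmap=8am; Postmortem=10am; DesignReview=12pm).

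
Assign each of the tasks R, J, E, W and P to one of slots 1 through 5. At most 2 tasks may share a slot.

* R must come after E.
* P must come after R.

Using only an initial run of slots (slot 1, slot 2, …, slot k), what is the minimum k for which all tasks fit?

3 slots

The precedence chain requires at least 3 distinct slots.
With at most 2 per slot and 5 tasks, at least 3 slots are needed.
3 works (last occupied slot: 3): for example E -> 1, W -> 2, P -> 3, J -> 1, R -> 2.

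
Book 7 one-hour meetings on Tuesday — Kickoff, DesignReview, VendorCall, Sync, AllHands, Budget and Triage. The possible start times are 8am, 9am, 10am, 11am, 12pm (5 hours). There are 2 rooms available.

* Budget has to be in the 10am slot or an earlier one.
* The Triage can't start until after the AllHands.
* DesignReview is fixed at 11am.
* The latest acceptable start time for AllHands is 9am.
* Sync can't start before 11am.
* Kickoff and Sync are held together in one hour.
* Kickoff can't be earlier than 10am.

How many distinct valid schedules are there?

Splitting on VendorCall: it can be 8am (12), 9am (12), 10am (13), 11am (9). Listing each branch's schedules as (Kickoff, DesignReview, Sync, AllHands, Budget, Triage):
VendorCall=8am: (12pm,11am,12pm,8am,9am,9am) (12pm,11am,12pm,8am,9am,10am) (12pm,11am,12pm,8am,9am,11am) (12pm,11am,12pm,8am,10am,9am) (12pm,11am,12pm,8am,10am,10am) (12pm,11am,12pm,8am,10am,11am) (12pm,11am,12pm,9am,8am,10am) (12pm,11am,12pm,9am,8am,11am) (12pm,11am,12pm,9am,9am,10am) (12pm,11am,12pm,9am,9am,11am) (12pm,11am,12pm,9am,10am,10am) (12pm,11am,12pm,9am,10am,11am) — 12.
VendorCall=9am: (12pm,11am,12pm,8am,8am,9am) (12pm,11am,12pm,8am,8am,10am) (12pm,11am,12pm,8am,8am,11am) (12pm,11am,12pm,8am,9am,10am) (12pm,11am,12pm,8am,9am,11am) (12pm,11am,12pm,8am,10am,9am) (12pm,11am,12pm,8am,10am,10am) (12pm,11am,12pm,8am,10am,11am) (12pm,11am,12pm,9am,8am,10am) (12pm,11am,12pm,9am,8am,11am) (12pm,11am,12pm,9am,10am,10am) (12pm,11am,12pm,9am,10am,11am) — 12.
VendorCall=10am: (12pm,11am,12pm,8am,8am,9am) (12pm,11am,12pm,8am,8am,10am) (12pm,11am,12pm,8am,8am,11am) (12pm,11am,12pm,8am,9am,9am) (12pm,11am,12pm,8am,9am,10am) (12pm,11am,12pm,8am,9am,11am) (12pm,11am,12pm,8am,10am,9am) (12pm,11am,12pm,8am,10am,11am) (12pm,11am,12pm,9am,8am,10am) (12pm,11am,12pm,9am,8am,11am) (12pm,11am,12pm,9am,9am,10am) (12pm,11am,12pm,9am,9am,11am) (12pm,11am,12pm,9am,10am,11am) — 13.
VendorCall=11am: (12pm,11am,12pm,8am,8am,9am) (12pm,11am,12pm,8am,8am,10am) (12pm,11am,12pm,8am,9am,9am) (12pm,11am,12pm,8am,9am,10am) (12pm,11am,12pm,8am,10am,9am) (12pm,11am,12pm,8am,10am,10am) (12pm,11am,12pm,9am,8am,10am) (12pm,11am,12pm,9am,9am,10am) (12pm,11am,12pm,9am,10am,10am) — 9.
Summing: 12 + 12 + 13 + 9 = 46.

46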